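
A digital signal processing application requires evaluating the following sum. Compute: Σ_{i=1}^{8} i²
Using formula: Σ i^2 = n(n + 1)(2n + 1)/6 = 8·9·17/6 = 204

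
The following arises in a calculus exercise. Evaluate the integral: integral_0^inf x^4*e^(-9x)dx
This is a Gamma integral. Substitute u=9x (du=9 dx):
integral_0^inf x^4*e^(-9x) dx=(1/9^5) integral_0^inf u^4*e^(-u) du
=Gamma(5)/9^5=4!/9^5=24/59049

Answer: 8/19683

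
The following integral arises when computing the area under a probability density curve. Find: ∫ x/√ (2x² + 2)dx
Let u = 2x² + 2, du = 4x dx
∫ (1/4)·u^(-1/2) du = √u/2 + C

Answer: √(2x² + 2)/2 + C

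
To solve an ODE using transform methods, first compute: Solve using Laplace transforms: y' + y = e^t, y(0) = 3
Take L: sY - 3 + Y=1/(s-1)
Y(s + 1)=1/(s-1) + 3
Y=1/((s-1)(s + 1)) + 3/(s + 1)
Partial fractions: 1/((s-1)(s + 1))=(1/2)/(s-1) - (1/2)/(s + 1)
So Y=(1/2)/(s-1) + (5/2)/(s + 1)
Inverse Laplace transform (L^(-1){1/(s-1)}=e^t, L^(-1){1/(s + 1)}=e^(-t)):

Answer: y(t)=(1/2)·e^t + (5/2)·e^(-t)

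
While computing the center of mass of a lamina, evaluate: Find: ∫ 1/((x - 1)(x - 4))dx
Partial fractions: 1/((x-1)(x-4)) = A/(x-1) + B/(x-4)
A = -1/3, B = 1/3
∫ [-1/3· 1/(x-1) + 1/3· 1/(x-4)] dx
= (1/3)[ln|x-4| - ln|x-1|] + C

Answer: (1/3)·ln|(x-4)/(x-1)| + C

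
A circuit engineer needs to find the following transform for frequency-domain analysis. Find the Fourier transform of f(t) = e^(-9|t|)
Using the standard pair: F{e^(-a|t|)}=2a/(a^2+omega^2)
With a=9: F(omega)=18/(81+omega^2)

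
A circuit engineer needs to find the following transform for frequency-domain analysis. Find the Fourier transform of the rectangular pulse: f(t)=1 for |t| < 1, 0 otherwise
F(omega) = integral from -1 to 1 of e^(-j*omega*t) dt
= 2*sin(1*omega)/omega = 2*sinc(1*omega/pi)

Answer: 2*sin(1*omega)/omega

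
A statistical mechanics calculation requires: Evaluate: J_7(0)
J_n(0) = 0 for all n > 0 (Bessel function of first kind)
J_7(0) = 0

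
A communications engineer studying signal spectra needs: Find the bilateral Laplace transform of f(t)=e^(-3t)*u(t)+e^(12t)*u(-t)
For e^(-3t)*u(t): L=1/(s+3), Re(s) > -3
For e^(12t)*u(-t): L=-1/(s-12), Re(s) < 12
Combined: F(s)=1/(s+3)-1/(s-12), -3 < Re(s) < 12

Answer: 1/(s+3)-1/(s-12), ROC: -3 < Re(s) < 12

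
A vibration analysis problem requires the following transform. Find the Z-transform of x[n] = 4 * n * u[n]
Z{n*u[n]}=z/(z-1)^2
By linearity: Z{4*n*u[n]}=4z/(z-1)^2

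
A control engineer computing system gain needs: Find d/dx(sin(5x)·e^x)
Product rule: (fg)' = f'g+fg'
f = sin(5x), f' = 5·cos(5x)
g = e^x, g' = e^x

Answer: 5·cos(5x)·e^x+sin(5x)·e^x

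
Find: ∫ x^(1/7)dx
Power rule: ∫ x^(1/7) dx=x^(8/7)/(8/7) + C

Answer: (7/8)·x^(8/7) + C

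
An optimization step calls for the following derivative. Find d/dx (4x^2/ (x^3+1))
Quotient rule: (f/g)'=(f'g - fg')/g²
f=4x^2, f'=8x
g=x^3+1, g'=3x^2

Answer: (8x·(x^3+1)-12x^4)/(x^3+1)²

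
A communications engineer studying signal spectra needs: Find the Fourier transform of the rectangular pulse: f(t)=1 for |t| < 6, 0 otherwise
F(omega)=integral from -6 to 6 of e^(-j*omega*t) dt
=2*sin(6*omega)/omega=12*sinc(6*omega/pi)

Answer: 2*sin(6*omega)/omega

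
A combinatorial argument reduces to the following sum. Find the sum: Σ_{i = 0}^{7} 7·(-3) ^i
Geometric series: S = a(1 - r^n)/(1 - r)
a = 7, r = -3, n = 8
S = 7(1 - 6561)/4 = -11480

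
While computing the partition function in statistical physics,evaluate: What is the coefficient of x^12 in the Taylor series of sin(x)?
sin(x) has only odd powers. Coefficient of x^12=0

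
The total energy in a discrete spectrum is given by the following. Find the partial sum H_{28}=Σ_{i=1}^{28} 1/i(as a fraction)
H_28 = 1+1/2+1/3+...+1/28
= 315404588903/80313433200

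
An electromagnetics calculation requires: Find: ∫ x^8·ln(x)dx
By parts: u=ln(x), dv=x^8 dx
du=1/x dx, v=x^9/9
=x^9·ln(x)/9 - ∫ x^8/9 dx
=x^9·ln(x)/9 - x^9/81 + C

Answer: x^9(ln(x)/9 - 1/81) + C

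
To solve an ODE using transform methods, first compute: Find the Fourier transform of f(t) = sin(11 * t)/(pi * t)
sin(W * t)/(pi * t) = (W/pi) * sinc(W * t/pi) is the impulse response of the ideal low-pass filter with cutoff W (here W = 11).
Its Fourier transform is a rectangular function:
F(omega) = 1 for |omega| < 11, 0 otherwise

Answer: rect(omega/22) [i.e., 1 for |omega| < 11, 0 otherwise]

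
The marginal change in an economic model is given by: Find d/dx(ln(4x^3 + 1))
Chain rule: d/dx[ln(u)]=u'/u where u=4x^3+1
u'=12x^2

Answer: (12x^2)/(4x^3+1)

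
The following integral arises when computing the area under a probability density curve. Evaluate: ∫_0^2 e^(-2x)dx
Antiderivative: (1/(-2))e^(-2x)
Evaluate: (1/(-2))(e^-4 - 1)

Answer: (e^-4 - 1)/(-2)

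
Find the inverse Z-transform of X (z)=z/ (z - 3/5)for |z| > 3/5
Standard pair: z/(z-a) <-> a^n*u[n] for causal signals
With a = 3/5: x[n] = (3/5)^n*u[n]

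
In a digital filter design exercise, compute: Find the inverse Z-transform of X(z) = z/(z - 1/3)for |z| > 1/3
Standard pair: z/(z-a) <-> a^n*u[n] for causal signals
With a = 1/3: x[n] = (1/3)^n*u[n]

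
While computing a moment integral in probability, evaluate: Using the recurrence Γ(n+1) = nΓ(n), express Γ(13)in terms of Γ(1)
Γ(13) = 12Γ(12) = 12·11Γ(11) = ... = 12!·Γ(1) = 479001600·Γ(1)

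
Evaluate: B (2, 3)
B(x,y) = Γ(x)Γ(y)/Γ(x+y) = (x-1)!(y-1)!/(x+y-1)!
B(2,3) = 1!·2!/4! = 1/12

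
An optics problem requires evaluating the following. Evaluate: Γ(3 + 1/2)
Γ(n+1/2) = (2n)!√π/(4^n·n!)
= 720√π/(64·6) = (15/8)·√π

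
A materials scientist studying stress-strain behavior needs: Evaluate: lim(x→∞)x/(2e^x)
Apply L'Hôpital 1 times (∞/∞ each time):
Eventually get 1!/(2e^x) → 0

Answer: 0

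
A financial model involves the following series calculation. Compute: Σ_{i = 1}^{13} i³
Using formula: Σ i^3 = [n(n + 1)/2]² = [13·14/2]² = 8281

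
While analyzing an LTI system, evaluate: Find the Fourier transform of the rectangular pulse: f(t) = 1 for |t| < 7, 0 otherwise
F(omega) = integral from -7 to 7 of e^(-j * omega * t) dt
= 2 * sin(7 * omega)/omega = 14 * sinc(7 * omega/pi)

Answer: 2 * sin(7 * omega)/omega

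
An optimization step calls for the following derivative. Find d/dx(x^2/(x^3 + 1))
Quotient rule: (f/g)'=(f'g - fg')/g²
f=x^2, f'=2x
g=x^3+1, g'=3x^2

Answer: (2x·(x^3+1)-3x^4)/(x^3+1)²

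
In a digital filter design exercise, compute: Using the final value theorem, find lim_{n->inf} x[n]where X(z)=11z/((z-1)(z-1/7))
Final value theorem: lim x[n] = lim_{z->1} (z-1)*X(z)
(z-1)*X(z) = 11z/(z-1/7)
As z->1: 11/(1-1/7) = 11/(6/7) = 77/6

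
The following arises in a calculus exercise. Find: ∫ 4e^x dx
Since d/dx[e^x]=+e^x, we get 4e^x+C

Answer: 4e^x+C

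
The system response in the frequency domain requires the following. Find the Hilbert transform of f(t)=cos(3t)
The Hilbert transform shifts each frequency component by -pi/2.
H{cos(wt)}=sin(wt)
With w=3: H{cos(3t)}=sin(3t)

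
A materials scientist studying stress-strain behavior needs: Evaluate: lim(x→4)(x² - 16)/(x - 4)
Factor: (x² - 16) = (x-4)(x + 4)
Cancel (x-4): lim(x→4) (x + 4) = 8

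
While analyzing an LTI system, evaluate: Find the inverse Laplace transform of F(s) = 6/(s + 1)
L^(-1){6/(s-a)}=c·e^(at)
Here a=-1, c=6

Answer: 6e^(-t)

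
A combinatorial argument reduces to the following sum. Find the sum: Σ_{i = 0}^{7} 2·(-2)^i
Geometric series: S = a(1 - r^n)/(1 - r)
a = 2, r = -2, n = 8
S = 2(1-256)/3 = -170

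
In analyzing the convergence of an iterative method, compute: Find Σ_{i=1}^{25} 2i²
= 2·n(n + 1)(2n + 1)/6 = 2·25·26·51/6 = 11050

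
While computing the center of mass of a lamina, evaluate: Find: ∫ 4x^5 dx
Using power rule: ∫ 4x^5 dx = 4/6 x^6+C = (2/3)x^6+C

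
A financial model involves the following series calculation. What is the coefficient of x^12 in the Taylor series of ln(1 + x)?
ln(1 + x)=Σ (-1)^(n + 1) x^n/n
Coefficient of x^12=(-1)^13/12=-1/12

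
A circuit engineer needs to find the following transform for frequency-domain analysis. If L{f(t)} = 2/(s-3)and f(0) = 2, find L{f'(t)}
L{f'(t)}=s·F(s) - f(0)=2s/(s-3) - 2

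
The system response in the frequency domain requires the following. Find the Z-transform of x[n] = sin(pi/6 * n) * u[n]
Z{sin(w0*n)*u[n]}=z*sin(w0)/(z^2-2z*cos(w0)+1)
With w0=pi/6: X(z)=z*sin(pi/6)/(z^2-2z*cos(pi/6)+1)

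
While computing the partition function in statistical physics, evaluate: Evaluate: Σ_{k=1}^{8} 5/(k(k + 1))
Partial fractions: 5/(k(k+1))=5/k - 5/(k+1)
Telescoping sum: 5(1-1/9)=5·8/9

Answer: 40/9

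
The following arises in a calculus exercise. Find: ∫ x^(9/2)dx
Power rule: ∫ x^(9/2) dx = x^(11/2)/(11/2)+C

Answer: (2/11)·x^(11/2)+C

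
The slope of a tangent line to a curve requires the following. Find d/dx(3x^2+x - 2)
Power rule: d/dx(ax^n) = n·a·x^(n-1)
Term by term: 6·x+1

Answer: 6x+1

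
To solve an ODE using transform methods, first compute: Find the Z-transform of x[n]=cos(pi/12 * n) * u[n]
Z{cos(w0 * n) * u[n]}=z(z - cos(w0))/(z^2 - 2z * cos(w0) + 1)
With w0=pi/12: X(z)=z(z - cos(pi/12))/(z^2 - 2z * cos(pi/12) + 1)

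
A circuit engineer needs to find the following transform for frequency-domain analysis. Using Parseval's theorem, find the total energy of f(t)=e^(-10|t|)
Parseval's theorem: E = integral |f(t)|^2 dt = (1/2pi) integral |F(omega)|^2 domega
E = integral_{-inf}^{inf} e^(-20|t|) dt = 2 * integral_0^inf e^(-20t) dt = 2/(2 * 10) = 1/10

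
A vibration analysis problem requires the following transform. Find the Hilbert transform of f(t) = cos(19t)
The Hilbert transform shifts each frequency component by -pi/2.
H{cos(wt)} = sin(wt)
With w = 19: H{cos(19t)} = sin(19t)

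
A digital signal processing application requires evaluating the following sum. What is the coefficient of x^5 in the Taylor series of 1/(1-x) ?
1/(1-x)=Σ x^n for |x|<1
All coefficients are 1

Answer: 1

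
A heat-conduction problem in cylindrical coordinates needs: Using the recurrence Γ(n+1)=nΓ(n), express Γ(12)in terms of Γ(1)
Γ(12)=11Γ(11)=11·10Γ(10)=...=11!·Γ(1)=39916800·Γ(1)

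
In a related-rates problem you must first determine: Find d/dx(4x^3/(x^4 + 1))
Quotient rule: (f/g)'=(f'g - fg')/g²
f=4x^3, f'=12x^2
g=x^4 + 1, g'=4x^3

Answer: (12x^2·(x^4 + 1) - 16x^6)/(x^4 + 1)²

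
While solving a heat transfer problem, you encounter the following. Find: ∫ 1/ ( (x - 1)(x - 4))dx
Partial fractions: 1/((x-1)(x-4))=A/(x-1)+B/(x-4)
A=-1/3, B=1/3
∫ [-1/3· 1/(x-1)+1/3· 1/(x-4)] dx
=(1/3)[ln|x-4| - ln|x-1|]+C

Answer: (1/3)·ln|(x-4)/(x-1)|+C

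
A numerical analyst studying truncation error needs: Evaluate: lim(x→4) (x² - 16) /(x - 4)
Factor: (x² - 16)=(x-4)(x + 4)
Cancel (x-4): lim(x→4) (x + 4)=8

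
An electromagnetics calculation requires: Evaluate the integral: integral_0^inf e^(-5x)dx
integral_0^inf e^(-5x) dx = [-1/5 * e^(-5x)]_0^inf
= 0 - (-1/5) = 1/5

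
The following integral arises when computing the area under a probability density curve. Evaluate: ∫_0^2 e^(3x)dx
Antiderivative: (1/3)e^(3x)
Evaluate: (1/3)(e^6-1)

Answer: (e^6-1)/3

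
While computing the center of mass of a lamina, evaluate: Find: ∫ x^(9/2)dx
Power rule: ∫ x^(9/2) dx=x^(11/2)/(11/2)+C

Answer: (2/11)·x^(11/2)+C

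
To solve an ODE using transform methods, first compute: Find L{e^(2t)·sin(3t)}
First shifting: L{e^(at)f(t)}=F(s-a)
L{sin(3t)}=3/(s² + 9)
Shift: 3/((s-2)² + 9)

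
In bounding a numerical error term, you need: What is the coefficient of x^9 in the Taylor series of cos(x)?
cos(x) has only even powers. Coefficient of x^9 = 0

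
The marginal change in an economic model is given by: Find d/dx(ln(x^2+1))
Chain rule: d/dx[ln(u)]=u'/u where u=x^2 + 1
u'=2x

Answer: (2x)/(x^2 + 1)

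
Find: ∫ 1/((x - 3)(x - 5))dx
Partial fractions: 1/((x-3)(x-5))=A/(x-3)+B/(x-5)
A=-1/2, B=1/2
∫ [-1/2· 1/(x-3)+1/2· 1/(x-5)] dx
=(1/2)[ln|x-5| - ln|x-3|]+C

Answer: (1/2)·ln|(x-5)/(x-3)|+C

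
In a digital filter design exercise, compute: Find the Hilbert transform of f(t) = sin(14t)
The Hilbert transform shifts each frequency component by -pi/2.
H{sin(wt)}=-cos(wt)
With w=14: H{sin(14t)}=-cos(14t)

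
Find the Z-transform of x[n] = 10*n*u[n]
Z{n*u[n]}=z/(z-1)^2
By linearity: Z{10*n*u[n]}=10z/(z-1)^2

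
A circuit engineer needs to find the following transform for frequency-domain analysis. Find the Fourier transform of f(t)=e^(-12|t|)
Using the standard pair: F{e^(-a|t|)}=2a/(a^2+omega^2)
With a=12: F(omega)=24/(144+omega^2)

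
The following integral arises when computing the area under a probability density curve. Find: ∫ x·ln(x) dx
By parts: u = ln(x), dv = x dx
du = 1/x dx, v = x^2/2
= x^2·ln(x)/2 - ∫ x/2 dx
= x^2·ln(x)/2 - x^2/4 + C

Answer: x^2(ln(x)/2 - 1/4) + C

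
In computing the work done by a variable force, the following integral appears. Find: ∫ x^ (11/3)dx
Power rule: ∫ x^(11/3) dx=x^(14/3)/(14/3) + C

Answer: (3/14)·x^(14/3) + C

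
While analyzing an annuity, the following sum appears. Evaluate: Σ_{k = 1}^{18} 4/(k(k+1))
Partial fractions: 4/(k(k + 1)) = 4/k - 4/(k + 1)
Telescoping sum: 4(1 - 1/19) = 4·18/19

Answer: 72/19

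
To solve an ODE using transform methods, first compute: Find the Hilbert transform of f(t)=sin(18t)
The Hilbert transform shifts each frequency component by -pi/2.
H{sin(wt)}=-cos(wt)
With w=18: H{sin(18t)}=-cos(18t)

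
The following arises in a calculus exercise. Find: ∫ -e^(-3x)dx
Since d/dx[e^(-3x)]=-3e^(-3x), we get 1/3 e^(-3x) + C

Answer: (1/3)e^(-3x) + C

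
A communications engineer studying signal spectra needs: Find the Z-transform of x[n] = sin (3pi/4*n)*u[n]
Z{sin(w0 * n) * u[n]}=z * sin(w0)/(z^2-2z * cos(w0)+1)
With w0=3pi/4: X(z)=z * sin(3pi/4)/(z^2-2z * cos(3pi/4)+1)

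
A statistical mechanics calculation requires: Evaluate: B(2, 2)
B(x,y)=Γ(x)Γ(y)/Γ(x + y)=(x-1)!(y-1)!/(x + y-1)!
B(2,2)=1!·1!/3!=1/6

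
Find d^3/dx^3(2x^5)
Apply power rule 3 times:
d^1: 10x^4
d^2: 40x^3
d^3: 120x^2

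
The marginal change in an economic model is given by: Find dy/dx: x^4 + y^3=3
Differentiate: 4x^3 + 3y^2·(dy/dx) = 0
dy/dx = -4x^3/(3y^2)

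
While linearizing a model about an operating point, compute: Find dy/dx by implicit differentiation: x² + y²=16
Differentiate both sides: 2x + 2y·(dy/dx)=0
Solve: dy/dx=-2x/(2y)=-x/y

Answer: dy/dx=-x/y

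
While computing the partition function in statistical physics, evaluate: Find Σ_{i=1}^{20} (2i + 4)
= 2·Σ i+4·20 = 2·210+80 = 500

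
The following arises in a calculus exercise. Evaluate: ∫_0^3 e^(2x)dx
Antiderivative: (1/2)e^(2x)
Evaluate: (1/2)(e^6-1)

Answer: (e^6-1)/2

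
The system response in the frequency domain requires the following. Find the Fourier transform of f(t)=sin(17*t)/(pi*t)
sin(W * t)/(pi * t) = (W/pi) * sinc(W * t/pi) is the impulse response of the ideal low-pass filter with cutoff W (here W = 17).
Its Fourier transform is a rectangular function:
F(omega) = 1 for |omega| < 17, 0 otherwise

Answer: rect(omega/34) [i.e., 1 for |omega| < 17, 0 otherwise]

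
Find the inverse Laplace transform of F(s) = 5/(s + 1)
L^(-1){5/(s-a)} = c·e^(at)
Here a = -1, c = 5

Answer: 5e^(-t)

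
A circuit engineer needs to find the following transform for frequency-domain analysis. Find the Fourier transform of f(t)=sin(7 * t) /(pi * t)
sin(W * t)/(pi * t)=(W/pi) * sinc(W * t/pi) is the impulse response of the ideal low-pass filter with cutoff W (here W=7).
Its Fourier transform is a rectangular function:
F(omega)=1 for |omega| < 7, 0 otherwise

Answer: rect(omega/14) [i.e., 1 for |omega| < 7, 0 otherwise]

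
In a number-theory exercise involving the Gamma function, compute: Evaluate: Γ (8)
Γ(n) = (n-1)! for positive integers
Γ(8) = 7! = 5040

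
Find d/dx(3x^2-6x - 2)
Power rule: d/dx(ax^n)=n·a·x^(n-1)
Term by term: 6·x - 6

Answer: 6x - 6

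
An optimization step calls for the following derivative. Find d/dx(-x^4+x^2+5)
Power rule: d/dx(ax^n) = n·a·x^(n-1)
Term by term: -4·x^3+2·x

Answer: -4x^3+2x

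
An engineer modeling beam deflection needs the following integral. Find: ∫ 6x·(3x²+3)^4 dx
Let u=3x²+3, du=6x dx
∫ u^4 du=u^5/5+C

Answer: (3x²+3)^5/5+C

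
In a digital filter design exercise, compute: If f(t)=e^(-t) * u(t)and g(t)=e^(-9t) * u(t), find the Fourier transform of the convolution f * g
By the convolution theorem: F{f*g} = F(omega)*G(omega)
F(omega) = 1/(1+j*omega), G(omega) = 1/(9+j*omega)
F{f*g} = 1/((1+j*omega)(9+j*omega))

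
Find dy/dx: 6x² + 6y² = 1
Differentiate: 12x + 12y·(dy/dx) = 0
dy/dx = -12x/(12y) = -1·(x/y)

Answer: dy/dx = -1·(x/y)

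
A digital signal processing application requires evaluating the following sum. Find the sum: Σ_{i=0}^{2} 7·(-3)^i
Geometric series: S=a(1 - r^n)/(1 - r)
a=7, r=-3, n=3
S=7(1+27)/4=49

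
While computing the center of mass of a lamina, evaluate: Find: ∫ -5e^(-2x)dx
Since d/dx[e^(-2x)]=-2e^(-2x), we get 5/2 e^(-2x) + C

Answer: (5/2)e^(-2x) + C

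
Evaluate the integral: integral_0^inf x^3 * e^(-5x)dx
This is a Gamma integral. Substitute u = 5x (du = 5 dx):
integral_0^inf x^3 * e^(-5x) dx = (1/5^4) integral_0^inf u^3 * e^(-u) du
= Gamma(4)/5^4 = 3!/5^4 = 6/625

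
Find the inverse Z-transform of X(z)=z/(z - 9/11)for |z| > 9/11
Standard pair: z/(z-a) <-> a^n*u[n] for causal signals
With a = 9/11: x[n] = (9/11)^n*u[n]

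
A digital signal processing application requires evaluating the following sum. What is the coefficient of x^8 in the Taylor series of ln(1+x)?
ln(1+x)=Σ (-1)^(n+1) x^n/n
Coefficient of x^8=(-1)^9/8=-1/8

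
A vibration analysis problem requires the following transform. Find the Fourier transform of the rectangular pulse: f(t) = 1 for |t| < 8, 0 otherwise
F(omega)=integral from -8 to 8 of e^(-j*omega*t) dt
=2*sin(8*omega)/omega=16*sinc(8*omega/pi)

Answer: 2*sin(8*omega)/omega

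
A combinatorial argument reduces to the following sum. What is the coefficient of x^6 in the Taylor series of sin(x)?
sin(x) has only odd powers. Coefficient of x^6 = 0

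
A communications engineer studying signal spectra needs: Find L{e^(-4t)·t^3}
First shifting: L{e^(at)f(t)}=F(s-a)
L{t^3}=6/s^4
Shift s → s+4: 6/(s+4)^4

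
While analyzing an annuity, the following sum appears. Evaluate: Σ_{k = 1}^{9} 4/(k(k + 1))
Partial fractions: 4/(k(k + 1))=4/k - 4/(k + 1)
Telescoping sum: 4(1 - 1/10)=4·9/10

Answer: 18/5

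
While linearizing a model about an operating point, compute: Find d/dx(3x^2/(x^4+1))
Quotient rule: (f/g)'=(f'g - fg')/g²
f=3x^2, f'=6x
g=x^4 + 1, g'=4x^3

Answer: (6x·(x^4 + 1) - 12x^5)/(x^4 + 1)²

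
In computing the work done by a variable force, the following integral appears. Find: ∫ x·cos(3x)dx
By parts: u = x, dv = cos(3x) dx
du = dx, v = sin(3x)/3
= x·sin(3x)/3 + cos(3x)/3² + C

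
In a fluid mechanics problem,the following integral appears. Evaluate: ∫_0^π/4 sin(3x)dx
Antiderivative: -cos(3x)/3
Evaluate at bounds: [-cos(3·π/4)/3] - [-cos(3·0)/3]
=(-(-√2/2) + (1))/3=1/3 + √2/6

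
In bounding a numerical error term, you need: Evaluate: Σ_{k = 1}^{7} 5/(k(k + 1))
Partial fractions: 5/(k(k + 1))=5/k - 5/(k + 1)
Telescoping sum: 5(1 - 1/8)=5·7/8

Answer: 35/8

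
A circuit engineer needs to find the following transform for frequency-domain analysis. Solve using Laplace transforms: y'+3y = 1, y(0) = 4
Take L of both sides: sY(s)-4+3Y(s) = 1/s
Y(s)(s+3) = 1/s+4
Y(s) = 1/(s(s+3))+4/(s+3)
Partial fractions: 1/(s(s+3)) = (1/3)/s - (1/3)/(s+3)
So Y(s) = (1/3)/s+(11/3)/(s+3)
Inverse transform (L^(-1){1/s} = 1, L^(-1){1/(s+3)} = e^(-3t)):

Answer: y(t) = 1/3+(11/3)·e^(-3t)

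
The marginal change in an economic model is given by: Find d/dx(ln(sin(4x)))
Chain rule: d/dx[ln(u)]=u'/u where u=sin(4x)
u'=4cos(4x)

Answer: (4cos(4x))/(sin(4x))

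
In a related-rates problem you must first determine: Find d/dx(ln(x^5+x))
Chain rule: d/dx[ln(u)]=u'/u where u=x^5 + x
u'=5x^4 + 1

Answer: (5x^4 + 1)/(x^5 + x)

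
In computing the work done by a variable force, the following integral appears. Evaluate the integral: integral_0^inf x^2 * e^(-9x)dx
This is a Gamma integral. Substitute u=9x (du=9 dx):
integral_0^inf x^2*e^(-9x) dx=(1/9^3) integral_0^inf u^2*e^(-u) du
=Gamma(3)/9^3=2!/9^3=2/729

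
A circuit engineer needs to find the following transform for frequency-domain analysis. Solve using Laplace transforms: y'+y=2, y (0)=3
Take L of both sides: sY(s) - 3 + Y(s) = 2/s
Y(s)(s + 1) = 2/s + 3
Y(s) = 2/(s(s + 1)) + 3/(s + 1)
Partial fractions: 2/(s(s + 1)) = 2/s - 2/(s + 1)
So Y(s) = 2/s + 1/(s + 1)
Inverse transform (L^(-1){1/s} = 1, L^(-1){1/(s + 1)} = e^(-t)):

Answer: y(t) = 2 + e^(-t)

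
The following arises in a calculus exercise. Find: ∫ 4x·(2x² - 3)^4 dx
Let u=2x² - 3, du=4x dx
∫ u^4 du=u^5/5+C

Answer: (2x² - 3)^5/5+C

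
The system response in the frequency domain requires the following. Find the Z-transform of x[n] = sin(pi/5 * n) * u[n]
Z{sin(w0*n)*u[n]}=z*sin(w0)/(z^2-2z*cos(w0)+1)
With w0=pi/5: X(z)=z*sin(pi/5)/(z^2-2z*cos(pi/5)+1)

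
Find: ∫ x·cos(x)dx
By parts: u=x, dv=cos(x) dx
du=dx, v=sin(x)
=x·sin(x)+cos(x)+C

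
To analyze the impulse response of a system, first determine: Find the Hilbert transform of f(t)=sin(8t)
The Hilbert transform shifts each frequency component by -pi/2.
H{sin(wt)}=-cos(wt)
With w=8: H{sin(8t)}=-cos(8t)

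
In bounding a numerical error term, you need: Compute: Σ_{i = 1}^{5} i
Using formula: Σ i^1=n(n+1)/2=5·6/2=15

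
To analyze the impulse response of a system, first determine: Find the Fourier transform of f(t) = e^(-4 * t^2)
The Fourier transform of a Gaussian e^(-a*t^2) is sqrt(pi/a)*e^(-omega^2/(4a)).
With a=4: F(omega)=sqrt(pi)/2*e^(-omega^2/16)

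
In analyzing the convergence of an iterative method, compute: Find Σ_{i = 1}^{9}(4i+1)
=4·Σ i+1·9=4·45+9=189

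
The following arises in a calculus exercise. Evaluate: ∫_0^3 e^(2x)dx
Antiderivative: (1/2)e^(2x)
Evaluate: (1/2)(e^6 - 1)

Answer: (e^6 - 1)/2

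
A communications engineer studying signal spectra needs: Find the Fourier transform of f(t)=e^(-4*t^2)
The Fourier transform of a Gaussian e^(-a * t^2) is sqrt(pi/a) * e^(-omega^2/(4a)).
With a = 4: F(omega) = sqrt(pi)/2 * e^(-omega^2/16)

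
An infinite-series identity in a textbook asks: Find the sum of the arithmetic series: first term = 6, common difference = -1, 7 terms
Last term: a_n=6+(7-1)·-1=0
Sum=n(a_1+a_n)/2=7(6+0)/2=21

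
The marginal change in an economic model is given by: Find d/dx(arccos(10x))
d/dx[arccos(u)] = -u'/√(1-u²), u = 10x, u' = 10

Answer: -10/√(1-100x²)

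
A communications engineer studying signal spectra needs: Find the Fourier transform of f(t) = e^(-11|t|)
Using the standard pair: F{e^(-a|t|)}=2a/(a^2+omega^2)
With a=11: F(omega)=22/(121+omega^2)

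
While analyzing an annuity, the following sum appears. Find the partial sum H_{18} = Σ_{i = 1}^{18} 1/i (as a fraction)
H_18 = 1+1/2+1/3+...+1/18
= 14274301/4084080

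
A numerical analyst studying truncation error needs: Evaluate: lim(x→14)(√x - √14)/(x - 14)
Multiply by conjugate (√x+√14)/(√x+√14):
=(x - 14)/((x - 14)(√x+√14))=1/(√x+√14)
As x → 14: 1/(2√14)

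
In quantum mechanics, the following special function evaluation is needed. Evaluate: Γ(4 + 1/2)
Γ(n + 1/2)=(2n)!√π/(4^n·n!)
=40320√π/(256·24)=(105/16)·√π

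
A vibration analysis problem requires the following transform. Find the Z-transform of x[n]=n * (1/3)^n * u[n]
Using the property Z{n * a^n * u[n]}=az/(z-a)^2
With a=1/3: X(z)=(1/3)z/(z - 1/3)^2, |z| > 1/3

Answer: (1/3)z/(z - 1/3)^2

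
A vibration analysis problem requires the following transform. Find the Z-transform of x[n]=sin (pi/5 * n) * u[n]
Z{sin(w0*n)*u[n]}=z*sin(w0)/(z^2 - 2z*cos(w0) + 1)
With w0=pi/5: X(z)=z*sin(pi/5)/(z^2 - 2z*cos(pi/5) + 1)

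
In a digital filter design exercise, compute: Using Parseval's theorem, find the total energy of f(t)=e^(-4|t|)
Parseval's theorem: E = integral |f(t)|^2 dt = (1/2pi) integral |F(omega)|^2 domega
E = integral_{-inf}^{inf} e^(-8|t|) dt = 2 * integral_0^inf e^(-8t) dt = 2/(2 * 4) = 1/4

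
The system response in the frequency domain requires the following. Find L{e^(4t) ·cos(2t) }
First shifting: L{e^(at)f(t)}=F(s-a)
L{cos(2t)}=s/(s²+4)
Shift: (s-4)/((s-4)²+4)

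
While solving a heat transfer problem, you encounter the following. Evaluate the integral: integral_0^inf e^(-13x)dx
integral_0^inf e^(-13x) dx = [-1/13*e^(-13x)]_0^inf
= 0 - (-1/13) = 1/13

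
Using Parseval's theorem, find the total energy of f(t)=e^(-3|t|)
Parseval's theorem: E=integral |f(t)|^2 dt=(1/2pi) integral |F(omega)|^2 domega
E=integral_{-inf}^{inf} e^(-6|t|) dt=2 * integral_0^inf e^(-6t) dt=2/(2 * 3)=1/3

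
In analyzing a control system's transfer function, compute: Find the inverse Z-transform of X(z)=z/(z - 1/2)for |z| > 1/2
Standard pair: z/(z-a) <-> a^n * u[n] for causal signals
With a=1/2: x[n]=(1/2)^n * u[n]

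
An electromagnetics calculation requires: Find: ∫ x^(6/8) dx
Power rule: ∫ x^(3/4) dx=x^(7/4)/(7/4) + C

Answer: (4/7)·x^(7/4) + C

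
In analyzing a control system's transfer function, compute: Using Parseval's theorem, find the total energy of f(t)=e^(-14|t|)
Parseval's theorem: E=integral |f(t)|^2 dt=(1/2pi) integral |F(omega)|^2 domega
E=integral_{-inf}^{inf} e^(-28|t|) dt=2 * integral_0^inf e^(-28t) dt=2/(2 * 14)=1/14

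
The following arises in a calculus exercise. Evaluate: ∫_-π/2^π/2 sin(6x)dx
Antiderivative: -cos(6x)/6
Evaluate at bounds: [-cos(6·π/2)/6] - [-cos(6·-π/2)/6]
= (-(-1)+(-1))/6 = 0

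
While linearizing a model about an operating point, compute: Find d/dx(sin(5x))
Chain rule: d/dx[sin(u)]=cos(u)·u' where u=5x
u'=5

Answer: 5·cos(5x)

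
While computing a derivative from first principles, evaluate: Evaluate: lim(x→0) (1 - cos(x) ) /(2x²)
Using 1-cos(u) ≈ u²/2 for small u:
(1-cos(x)) ≈ (x)²/2=1x²/2
So limit=1/(2·2)=1/4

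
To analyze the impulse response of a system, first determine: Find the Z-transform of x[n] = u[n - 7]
Using the time-shift property: Z{u[n-7]} = z^(-7)*z/(z-1)
= z^(-6)/(z-1)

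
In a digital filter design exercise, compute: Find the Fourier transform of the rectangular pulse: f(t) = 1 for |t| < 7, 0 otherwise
F(omega)=integral from -7 to 7 of e^(-j*omega*t) dt
=2*sin(7*omega)/omega=14*sinc(7*omega/pi)

Answer: 2*sin(7*omega)/omega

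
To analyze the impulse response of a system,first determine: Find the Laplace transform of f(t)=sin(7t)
L{sin(wt)} = w/(s² + w²)
L{sin(7t)} = 7/(s² + 49)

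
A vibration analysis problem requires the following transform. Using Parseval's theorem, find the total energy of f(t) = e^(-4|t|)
Parseval's theorem: E=integral |f(t)|^2 dt=(1/2pi) integral |F(omega)|^2 domega
E=integral_{-inf}^{inf} e^(-8|t|) dt=2*integral_0^inf e^(-8t) dt=2/(2*4)=1/4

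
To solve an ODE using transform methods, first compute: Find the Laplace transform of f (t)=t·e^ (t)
L{t·e^(at)} = 1/(s-a)²
L{t·e^(t)} = 1/(s-1)²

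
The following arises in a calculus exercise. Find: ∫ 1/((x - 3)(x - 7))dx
Partial fractions: 1/((x-3)(x-7)) = A/(x-3) + B/(x-7)
A = -1/4, B = 1/4
∫ [-1/4· 1/(x-3) + 1/4· 1/(x-7)] dx
= (1/4)[ln|x-7| - ln|x-3|] + C

Answer: (1/4)·ln|(x-7)/(x-3)| + C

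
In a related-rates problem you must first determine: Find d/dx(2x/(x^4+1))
Quotient rule: (f/g)' = (f'g - fg')/g²
f = 2x, f' = 2
g = x^4+1, g' = 4x^3

Answer: (2·(x^4+1)-8x^4)/(x^4+1)²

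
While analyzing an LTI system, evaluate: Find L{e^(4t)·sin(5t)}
First shifting: L{e^(at)f(t)}=F(s-a)
L{sin(5t)}=5/(s² + 25)
Shift: 5/((s-4)² + 25)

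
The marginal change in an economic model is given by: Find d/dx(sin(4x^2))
Chain rule: d/dx[sin(u)]=cos(u)·u' where u=4x^2
u'=8x

Answer: 8x·cos(4x^2)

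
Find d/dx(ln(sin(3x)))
Chain rule: d/dx[ln(u)] = u'/u where u = sin(3x)
u' = 3cos(3x)

Answer: (3cos(3x))/(sin(3x))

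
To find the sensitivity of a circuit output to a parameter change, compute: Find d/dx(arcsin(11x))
d/dx[arcsin(u)]=u'/√(1-u²), u=11x, u'=11

Answer: 11/√(1-121x²)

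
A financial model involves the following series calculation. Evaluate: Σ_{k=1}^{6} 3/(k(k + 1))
Partial fractions: 3/(k(k + 1)) = 3/k - 3/(k + 1)
Telescoping sum: 3(1 - 1/7) = 3·6/7

Answer: 18/7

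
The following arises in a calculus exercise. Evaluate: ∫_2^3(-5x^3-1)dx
Step 1: Find antiderivative F(x)=(-5/4)x^4 - x
Step 2: F(3) - F(2)=-417/4 - (-22)=-329/4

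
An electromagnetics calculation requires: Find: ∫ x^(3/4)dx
Power rule: ∫ x^(3/4) dx = x^(7/4)/(7/4) + C

Answer: (4/7)·x^(7/4) + C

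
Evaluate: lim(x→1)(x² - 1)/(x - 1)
Factor: (x² - 1)=(x-1)(x+1)
Cancel (x-1): lim(x→1) (x+1)=2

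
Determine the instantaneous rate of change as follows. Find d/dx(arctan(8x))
d/dx[arctan(u)] = u'/(1+u²), u = 8x, u' = 8

Answer: 8/(1+64x²)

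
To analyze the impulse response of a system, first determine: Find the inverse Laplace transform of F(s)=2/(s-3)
L^(-1){2/(s-a)}=c·e^(at)
Here a=3, c=2

Answer: 2e^(3t)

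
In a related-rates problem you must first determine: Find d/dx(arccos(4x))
d/dx[arccos(u)]=-u'/√(1-u²), u=4x, u'=4

Answer: -4/√(1-16x²)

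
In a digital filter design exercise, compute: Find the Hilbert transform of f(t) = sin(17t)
The Hilbert transform shifts each frequency component by -pi/2.
H{sin(wt)}=-cos(wt)
With w=17: H{sin(17t)}=-cos(17t)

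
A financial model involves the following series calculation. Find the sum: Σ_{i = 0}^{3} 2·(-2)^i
Geometric series: S = a(1 - r^n)/(1 - r)
a = 2, r = -2, n = 4
S = 2(1 - 16)/3 = -10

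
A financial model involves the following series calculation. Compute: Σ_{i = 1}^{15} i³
Using formula: Σ i^3=[n(n+1)/2]²=[15·16/2]²=14400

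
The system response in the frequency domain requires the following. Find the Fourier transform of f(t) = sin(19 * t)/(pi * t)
sin(W * t)/(pi * t)=(W/pi) * sinc(W * t/pi) is the impulse response of the ideal low-pass filter with cutoff W (here W=19).
Its Fourier transform is a rectangular function:
F(omega)=1 for |omega| < 19, 0 otherwise

Answer: rect(omega/38) [i.e., 1 for |omega| < 19, 0 otherwise]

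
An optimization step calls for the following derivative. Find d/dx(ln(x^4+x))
Chain rule: d/dx[ln(u)]=u'/u where u=x^4 + x
u'=4x^3 + 1

Answer: (4x^3 + 1)/(x^4 + x)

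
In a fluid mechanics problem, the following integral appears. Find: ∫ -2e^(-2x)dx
Since d/dx[e^(-2x)] = -2e^(-2x), we get 1 e^(-2x) + C

Answer: e^(-2x) + C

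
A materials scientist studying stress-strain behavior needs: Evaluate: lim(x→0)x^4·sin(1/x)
Squeeze theorem: -|x^4| ≤ x^4·sin(1/x) ≤ |x^4|
Since x^4 → 0 as x → 0, by squeeze theorem the limit is 0

Answer: 0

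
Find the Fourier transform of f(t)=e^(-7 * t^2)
The Fourier transform of a Gaussian e^(-a*t^2) is sqrt(pi/a)*e^(-omega^2/(4a)).
With a=7: F(omega)=sqrt(pi/7)*e^(-omega^2/28)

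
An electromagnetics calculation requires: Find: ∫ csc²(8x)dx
Since d/dx[-cot(8x)]=8csc²(8x), integral=-cot(8x)/8 + C

Answer: (-1/8)cot(8x) + C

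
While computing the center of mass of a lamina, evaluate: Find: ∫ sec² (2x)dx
Since d/dx[tan(2x)]=2sec²(2x), integral=tan(2x)/2+C

Answer: (1/2)tan(2x)+C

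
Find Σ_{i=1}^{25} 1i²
= 1·n(n+1)(2n+1)/6 = 1·25·26·51/6 = 5525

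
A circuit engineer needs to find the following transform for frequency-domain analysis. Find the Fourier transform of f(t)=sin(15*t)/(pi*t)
sin(W * t)/(pi * t) = (W/pi) * sinc(W * t/pi) is the impulse response of the ideal low-pass filter with cutoff W (here W = 15).
Its Fourier transform is a rectangular function:
F(omega) = 1 for |omega| < 15, 0 otherwise

Answer: rect(omega/30) [i.e., 1 for |omega| < 15, 0 otherwise]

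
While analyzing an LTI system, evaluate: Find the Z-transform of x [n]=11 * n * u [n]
Z{n*u[n]}=z/(z-1)^2
By linearity: Z{11*n*u[n]}=11z/(z-1)^2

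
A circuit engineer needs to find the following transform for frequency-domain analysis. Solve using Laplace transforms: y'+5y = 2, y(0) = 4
Take L of both sides: sY(s)-4+5Y(s)=2/s
Y(s)(s+5)=2/s+4
Y(s)=2/(s(s+5))+4/(s+5)
Partial fractions: 2/(s(s+5))=(2/5)/s - (2/5)/(s+5)
So Y(s)=(2/5)/s+(18/5)/(s+5)
Inverse transform (L^(-1){1/s}=1, L^(-1){1/(s+5)}=e^(-5t)):

Answer: y(t)=2/5+(18/5)·e^(-5t)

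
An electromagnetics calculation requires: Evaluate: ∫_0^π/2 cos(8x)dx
Antiderivative: sin(8x)/8
Evaluate at bounds: [sin(8·π/2)/8] - [sin(8·0)/8]
=((0) - (0))/8=0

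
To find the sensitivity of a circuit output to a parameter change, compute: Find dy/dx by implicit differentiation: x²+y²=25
Differentiate both sides: 2x + 2y·(dy/dx) = 0
Solve: dy/dx = -2x/(2y) = -x/y

Answer: dy/dx = -x/y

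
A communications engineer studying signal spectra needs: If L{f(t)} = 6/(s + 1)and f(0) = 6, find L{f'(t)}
L{f'(t)}=s·F(s) - f(0)=6s/(s + 1) - 6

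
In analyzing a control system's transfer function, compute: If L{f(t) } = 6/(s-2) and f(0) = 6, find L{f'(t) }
L{f'(t)}=s·F(s) - f(0)=6s/(s-2)-6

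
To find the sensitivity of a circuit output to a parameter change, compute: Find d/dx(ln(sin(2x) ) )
Chain rule: d/dx[ln(u)] = u'/u where u = sin(2x)
u' = 2cos(2x)

Answer: (2cos(2x))/(sin(2x))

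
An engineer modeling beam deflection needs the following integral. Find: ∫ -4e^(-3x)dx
Since d/dx[e^(-3x)] = -3e^(-3x), we get 4/3 e^(-3x)+C

Answer: (4/3)e^(-3x)+C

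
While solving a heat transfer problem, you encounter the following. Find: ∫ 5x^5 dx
Using power rule: ∫ 5x^5 dx=5/6 x^6 + C=(5/6)x^6 + C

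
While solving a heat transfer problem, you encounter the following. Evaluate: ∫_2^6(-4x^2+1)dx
Step 1: Find antiderivative F(x) = (-4/3)x^3+x
Step 2: F(6) - F(2) = -282 - (-26/3) = -820/3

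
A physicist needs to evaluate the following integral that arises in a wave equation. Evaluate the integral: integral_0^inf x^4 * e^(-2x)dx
This is a Gamma integral. Substitute u=2x (du=2 dx):
integral_0^inf x^4 * e^(-2x) dx=(1/2^5) integral_0^inf u^4 * e^(-u) du
=Gamma(5)/2^5=4!/2^5=24/32

Answer: 3/4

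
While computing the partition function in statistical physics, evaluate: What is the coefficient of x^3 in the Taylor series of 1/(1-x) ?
1/(1-x) = Σ x^n for |x|<1
All coefficients are 1

Answer: 1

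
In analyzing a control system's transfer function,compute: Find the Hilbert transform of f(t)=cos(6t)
The Hilbert transform shifts each frequency component by -pi/2.
H{cos(wt)} = sin(wt)
With w = 6: H{cos(6t)} = sin(6t)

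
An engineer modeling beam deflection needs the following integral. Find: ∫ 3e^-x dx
Since d/dx[e^-x]=- e^-x, we get -3e^-x + C

Answer: -3e^-x + C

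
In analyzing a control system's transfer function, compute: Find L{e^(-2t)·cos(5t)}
First shifting: L{e^(at)f(t)} = F(s-a)
L{cos(5t)} = s/(s²+25)
Shift: (s+2)/((s+2)²+25)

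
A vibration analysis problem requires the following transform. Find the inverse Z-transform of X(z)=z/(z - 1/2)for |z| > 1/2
Standard pair: z/(z-a) <-> a^n * u[n] for causal signals
With a = 1/2: x[n] = (1/2)^n * u[n]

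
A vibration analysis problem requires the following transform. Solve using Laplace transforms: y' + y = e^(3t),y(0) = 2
Take L: sY - 2 + Y=1/(s-3)
Y(s + 1)=1/(s-3) + 2
Y=1/((s-3)(s + 1)) + 2/(s + 1)
Partial fractions: 1/((s-3)(s + 1))=(1/4)/(s-3) - (1/4)/(s + 1)
So Y=(1/4)/(s-3) + (7/4)/(s + 1)
Inverse Laplace transform (L^(-1){1/(s-3)}=e^(3t), L^(-1){1/(s + 1)}=e^(-t)):

Answer: y(t)=(1/4)·e^(3t) + (7/4)·e^(-t)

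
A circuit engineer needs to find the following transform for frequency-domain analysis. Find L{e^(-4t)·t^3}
First shifting: L{e^(at)f(t)}=F(s-a)
L{t^3}=6/s^4
Shift s → s + 4: 6/(s + 4)^4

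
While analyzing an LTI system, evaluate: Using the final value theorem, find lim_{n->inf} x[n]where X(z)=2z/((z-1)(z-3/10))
Final value theorem: lim x[n]=lim_{z->1} (z-1)*X(z)
(z-1)*X(z)=2z/(z-3/10)
As z->1: 2/(1 - 3/10)=2/(7/10)=20/7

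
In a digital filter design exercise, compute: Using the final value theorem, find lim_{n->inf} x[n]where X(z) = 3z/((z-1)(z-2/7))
Final value theorem: lim x[n] = lim_{z->1} (z-1)*X(z)
(z-1)*X(z) = 3z/(z-2/7)
As z->1: 3/(1 - 2/7) = 3/(5/7) = 21/5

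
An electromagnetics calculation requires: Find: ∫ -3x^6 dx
Using power rule: ∫ -3x^6 dx=-3/7 x^7+C=(-3/7)x^7+C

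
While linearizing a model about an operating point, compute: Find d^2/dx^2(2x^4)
Apply power rule 2 times:
d^1: 8x^3
d^2: 24x^2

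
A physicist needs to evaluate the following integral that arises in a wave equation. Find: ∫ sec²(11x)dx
Since d/dx[tan(11x)] = 11sec²(11x), integral = tan(11x)/11+C

Answer: (1/11)tan(11x)+C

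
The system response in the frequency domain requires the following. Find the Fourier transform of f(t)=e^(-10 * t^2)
The Fourier transform of a Gaussian e^(-a * t^2) is sqrt(pi/a) * e^(-omega^2/(4a)).
With a=10: F(omega)=sqrt(pi/10) * e^(-omega^2/40)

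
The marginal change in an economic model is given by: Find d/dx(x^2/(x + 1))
Quotient rule: (f/g)' = (f'g - fg')/g²
f = x^2, f' = 2x
g = x+1, g' = 1

Answer: (2x·(x+1) - x^2)/(x+1)²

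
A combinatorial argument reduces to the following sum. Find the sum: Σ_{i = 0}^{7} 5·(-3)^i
Geometric series: S = a(1 - r^n)/(1 - r)
a = 5, r = -3, n = 8
S = 5(1-6561)/4 = -8200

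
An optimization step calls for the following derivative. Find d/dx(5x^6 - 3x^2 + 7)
Power rule: d/dx(ax^n) = n·a·x^(n-1)
Term by term: 30·x^5 - 6·x

Answer: 30x^5 - 6x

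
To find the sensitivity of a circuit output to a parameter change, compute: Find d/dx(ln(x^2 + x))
Chain rule: d/dx[ln(u)]=u'/u where u=x^2 + x
u'=2x + 1

Answer: (2x + 1)/(x^2 + x)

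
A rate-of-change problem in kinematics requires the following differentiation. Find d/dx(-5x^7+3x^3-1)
Power rule: d/dx(ax^n)=n·a·x^(n-1)
Term by term: -35·x^6 + 9·x^2

Answer: -35x^6 + 9x^2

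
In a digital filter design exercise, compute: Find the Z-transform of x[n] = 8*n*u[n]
Z{n * u[n]}=z/(z-1)^2
By linearity: Z{8 * n * u[n]}=8z/(z-1)^2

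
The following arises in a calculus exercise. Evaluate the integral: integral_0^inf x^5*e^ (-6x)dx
This is a Gamma integral. Substitute u = 6x (du = 6 dx):
integral_0^inf x^5 * e^(-6x) dx = (1/6^6) integral_0^inf u^5 * e^(-u) du
= Gamma(6)/6^6 = 5!/6^6 = 120/46656

Answer: 5/1944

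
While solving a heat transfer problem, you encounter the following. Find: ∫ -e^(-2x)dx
Since d/dx[e^(-2x)]=-2e^(-2x), we get 1/2 e^(-2x)+C

Answer: (1/2)e^(-2x)+C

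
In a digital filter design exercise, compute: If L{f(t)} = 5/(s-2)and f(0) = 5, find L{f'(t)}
L{f'(t)}=s·F(s) - f(0)=5s/(s-2) - 5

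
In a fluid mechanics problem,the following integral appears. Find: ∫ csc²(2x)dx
Since d/dx[-cot(2x)] = 2csc²(2x), integral = -cot(2x)/2 + C

Answer: (-1/2)cot(2x) + C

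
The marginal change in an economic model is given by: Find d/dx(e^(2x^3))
Chain rule: d/dx[e^u]=e^u · u' where u=2x^3
u'=6x^2

Answer: 6x^2·e^(2x^3)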